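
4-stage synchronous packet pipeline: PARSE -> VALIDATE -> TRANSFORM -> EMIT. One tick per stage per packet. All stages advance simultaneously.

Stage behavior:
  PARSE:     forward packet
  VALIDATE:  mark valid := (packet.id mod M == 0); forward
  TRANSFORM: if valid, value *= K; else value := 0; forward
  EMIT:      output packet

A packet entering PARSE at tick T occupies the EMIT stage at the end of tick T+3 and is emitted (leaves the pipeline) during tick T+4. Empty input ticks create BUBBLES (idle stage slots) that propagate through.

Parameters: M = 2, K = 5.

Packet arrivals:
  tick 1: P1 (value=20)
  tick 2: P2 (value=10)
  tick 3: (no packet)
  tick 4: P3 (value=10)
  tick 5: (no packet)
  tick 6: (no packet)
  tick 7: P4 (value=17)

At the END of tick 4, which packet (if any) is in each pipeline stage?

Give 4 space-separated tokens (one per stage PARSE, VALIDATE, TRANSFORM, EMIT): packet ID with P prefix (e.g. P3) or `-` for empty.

Tick 1: [PARSE:P1(v=20,ok=F), VALIDATE:-, TRANSFORM:-, EMIT:-] out:-; in:P1
Tick 2: [PARSE:P2(v=10,ok=F), VALIDATE:P1(v=20,ok=F), TRANSFORM:-, EMIT:-] out:-; in:P2
Tick 3: [PARSE:-, VALIDATE:P2(v=10,ok=T), TRANSFORM:P1(v=0,ok=F), EMIT:-] out:-; in:-
Tick 4: [PARSE:P3(v=10,ok=F), VALIDATE:-, TRANSFORM:P2(v=50,ok=T), EMIT:P1(v=0,ok=F)] out:-; in:P3
At end of tick 4: ['P3', '-', 'P2', 'P1']

Answer: P3 - P2 P1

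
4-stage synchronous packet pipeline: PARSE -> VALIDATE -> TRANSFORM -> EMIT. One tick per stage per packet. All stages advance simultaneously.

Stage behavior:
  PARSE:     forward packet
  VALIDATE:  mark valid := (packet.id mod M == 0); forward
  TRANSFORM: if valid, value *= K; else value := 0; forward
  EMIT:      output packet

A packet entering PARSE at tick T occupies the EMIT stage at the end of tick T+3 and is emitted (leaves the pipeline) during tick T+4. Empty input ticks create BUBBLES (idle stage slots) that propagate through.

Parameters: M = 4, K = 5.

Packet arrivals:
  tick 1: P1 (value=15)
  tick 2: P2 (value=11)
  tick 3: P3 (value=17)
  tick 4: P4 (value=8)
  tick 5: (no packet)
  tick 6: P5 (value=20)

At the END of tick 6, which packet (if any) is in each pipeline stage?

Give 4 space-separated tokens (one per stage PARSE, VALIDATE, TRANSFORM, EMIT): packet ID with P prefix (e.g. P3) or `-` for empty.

Answer: P5 - P4 P3

Derivation:
Tick 1: [PARSE:P1(v=15,ok=F), VALIDATE:-, TRANSFORM:-, EMIT:-] out:-; in:P1
Tick 2: [PARSE:P2(v=11,ok=F), VALIDATE:P1(v=15,ok=F), TRANSFORM:-, EMIT:-] out:-; in:P2
Tick 3: [PARSE:P3(v=17,ok=F), VALIDATE:P2(v=11,ok=F), TRANSFORM:P1(v=0,ok=F), EMIT:-] out:-; in:P3
Tick 4: [PARSE:P4(v=8,ok=F), VALIDATE:P3(v=17,ok=F), TRANSFORM:P2(v=0,ok=F), EMIT:P1(v=0,ok=F)] out:-; in:P4
Tick 5: [PARSE:-, VALIDATE:P4(v=8,ok=T), TRANSFORM:P3(v=0,ok=F), EMIT:P2(v=0,ok=F)] out:P1(v=0); in:-
Tick 6: [PARSE:P5(v=20,ok=F), VALIDATE:-, TRANSFORM:P4(v=40,ok=T), EMIT:P3(v=0,ok=F)] out:P2(v=0); in:P5
At end of tick 6: ['P5', '-', 'P4', 'P3']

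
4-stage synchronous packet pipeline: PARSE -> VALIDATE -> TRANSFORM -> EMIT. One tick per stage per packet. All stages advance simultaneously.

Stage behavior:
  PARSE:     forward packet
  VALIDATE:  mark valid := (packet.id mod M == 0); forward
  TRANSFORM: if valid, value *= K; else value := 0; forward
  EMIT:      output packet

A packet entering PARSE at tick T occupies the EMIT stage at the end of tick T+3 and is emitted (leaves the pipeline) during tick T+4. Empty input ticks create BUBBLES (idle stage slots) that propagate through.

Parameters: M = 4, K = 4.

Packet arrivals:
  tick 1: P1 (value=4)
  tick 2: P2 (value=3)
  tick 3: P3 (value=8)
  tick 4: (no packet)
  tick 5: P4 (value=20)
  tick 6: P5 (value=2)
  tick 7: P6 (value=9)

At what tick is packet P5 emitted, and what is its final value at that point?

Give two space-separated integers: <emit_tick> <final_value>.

Tick 1: [PARSE:P1(v=4,ok=F), VALIDATE:-, TRANSFORM:-, EMIT:-] out:-; in:P1
Tick 2: [PARSE:P2(v=3,ok=F), VALIDATE:P1(v=4,ok=F), TRANSFORM:-, EMIT:-] out:-; in:P2
Tick 3: [PARSE:P3(v=8,ok=F), VALIDATE:P2(v=3,ok=F), TRANSFORM:P1(v=0,ok=F), EMIT:-] out:-; in:P3
Tick 4: [PARSE:-, VALIDATE:P3(v=8,ok=F), TRANSFORM:P2(v=0,ok=F), EMIT:P1(v=0,ok=F)] out:-; in:-
Tick 5: [PARSE:P4(v=20,ok=F), VALIDATE:-, TRANSFORM:P3(v=0,ok=F), EMIT:P2(v=0,ok=F)] out:P1(v=0); in:P4
Tick 6: [PARSE:P5(v=2,ok=F), VALIDATE:P4(v=20,ok=T), TRANSFORM:-, EMIT:P3(v=0,ok=F)] out:P2(v=0); in:P5
Tick 7: [PARSE:P6(v=9,ok=F), VALIDATE:P5(v=2,ok=F), TRANSFORM:P4(v=80,ok=T), EMIT:-] out:P3(v=0); in:P6
Tick 8: [PARSE:-, VALIDATE:P6(v=9,ok=F), TRANSFORM:P5(v=0,ok=F), EMIT:P4(v=80,ok=T)] out:-; in:-
Tick 9: [PARSE:-, VALIDATE:-, TRANSFORM:P6(v=0,ok=F), EMIT:P5(v=0,ok=F)] out:P4(v=80); in:-
Tick 10: [PARSE:-, VALIDATE:-, TRANSFORM:-, EMIT:P6(v=0,ok=F)] out:P5(v=0); in:-
Tick 11: [PARSE:-, VALIDATE:-, TRANSFORM:-, EMIT:-] out:P6(v=0); in:-
P5: arrives tick 6, valid=False (id=5, id%4=1), emit tick 10, final value 0

Answer: 10 0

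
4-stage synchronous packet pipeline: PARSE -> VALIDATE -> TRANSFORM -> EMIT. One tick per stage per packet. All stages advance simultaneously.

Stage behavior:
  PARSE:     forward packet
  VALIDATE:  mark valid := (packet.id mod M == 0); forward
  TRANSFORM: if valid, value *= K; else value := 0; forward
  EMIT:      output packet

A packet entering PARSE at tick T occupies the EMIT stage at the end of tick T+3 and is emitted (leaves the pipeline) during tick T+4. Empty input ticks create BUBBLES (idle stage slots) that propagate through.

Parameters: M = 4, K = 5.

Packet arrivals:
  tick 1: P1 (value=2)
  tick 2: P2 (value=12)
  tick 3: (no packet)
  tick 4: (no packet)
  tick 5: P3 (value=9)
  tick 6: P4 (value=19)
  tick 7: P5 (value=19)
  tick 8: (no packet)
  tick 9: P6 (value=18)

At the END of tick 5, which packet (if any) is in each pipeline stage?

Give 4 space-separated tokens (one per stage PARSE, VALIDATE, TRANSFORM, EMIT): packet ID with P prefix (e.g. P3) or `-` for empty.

Tick 1: [PARSE:P1(v=2,ok=F), VALIDATE:-, TRANSFORM:-, EMIT:-] out:-; in:P1
Tick 2: [PARSE:P2(v=12,ok=F), VALIDATE:P1(v=2,ok=F), TRANSFORM:-, EMIT:-] out:-; in:P2
Tick 3: [PARSE:-, VALIDATE:P2(v=12,ok=F), TRANSFORM:P1(v=0,ok=F), EMIT:-] out:-; in:-
Tick 4: [PARSE:-, VALIDATE:-, TRANSFORM:P2(v=0,ok=F), EMIT:P1(v=0,ok=F)] out:-; in:-
Tick 5: [PARSE:P3(v=9,ok=F), VALIDATE:-, TRANSFORM:-, EMIT:P2(v=0,ok=F)] out:P1(v=0); in:P3
At end of tick 5: ['P3', '-', '-', 'P2']

Answer: P3 - - P2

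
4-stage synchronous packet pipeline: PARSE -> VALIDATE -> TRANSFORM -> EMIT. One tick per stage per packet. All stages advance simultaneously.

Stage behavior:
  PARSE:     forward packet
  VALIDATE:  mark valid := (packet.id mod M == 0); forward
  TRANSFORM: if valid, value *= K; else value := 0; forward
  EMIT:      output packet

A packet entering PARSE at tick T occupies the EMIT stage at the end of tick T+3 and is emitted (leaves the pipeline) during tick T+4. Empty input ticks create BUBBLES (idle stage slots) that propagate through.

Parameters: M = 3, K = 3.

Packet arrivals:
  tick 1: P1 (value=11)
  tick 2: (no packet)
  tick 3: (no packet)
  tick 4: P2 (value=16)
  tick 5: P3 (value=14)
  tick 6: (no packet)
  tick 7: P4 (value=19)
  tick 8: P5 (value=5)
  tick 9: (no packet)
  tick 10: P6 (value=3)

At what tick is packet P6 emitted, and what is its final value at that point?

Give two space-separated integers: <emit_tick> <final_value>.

Tick 1: [PARSE:P1(v=11,ok=F), VALIDATE:-, TRANSFORM:-, EMIT:-] out:-; in:P1
Tick 2: [PARSE:-, VALIDATE:P1(v=11,ok=F), TRANSFORM:-, EMIT:-] out:-; in:-
Tick 3: [PARSE:-, VALIDATE:-, TRANSFORM:P1(v=0,ok=F), EMIT:-] out:-; in:-
Tick 4: [PARSE:P2(v=16,ok=F), VALIDATE:-, TRANSFORM:-, EMIT:P1(v=0,ok=F)] out:-; in:P2
Tick 5: [PARSE:P3(v=14,ok=F), VALIDATE:P2(v=16,ok=F), TRANSFORM:-, EMIT:-] out:P1(v=0); in:P3
Tick 6: [PARSE:-, VALIDATE:P3(v=14,ok=T), TRANSFORM:P2(v=0,ok=F), EMIT:-] out:-; in:-
Tick 7: [PARSE:P4(v=19,ok=F), VALIDATE:-, TRANSFORM:P3(v=42,ok=T), EMIT:P2(v=0,ok=F)] out:-; in:P4
Tick 8: [PARSE:P5(v=5,ok=F), VALIDATE:P4(v=19,ok=F), TRANSFORM:-, EMIT:P3(v=42,ok=T)] out:P2(v=0); in:P5
Tick 9: [PARSE:-, VALIDATE:P5(v=5,ok=F), TRANSFORM:P4(v=0,ok=F), EMIT:-] out:P3(v=42); in:-
Tick 10: [PARSE:P6(v=3,ok=F), VALIDATE:-, TRANSFORM:P5(v=0,ok=F), EMIT:P4(v=0,ok=F)] out:-; in:P6
Tick 11: [PARSE:-, VALIDATE:P6(v=3,ok=T), TRANSFORM:-, EMIT:P5(v=0,ok=F)] out:P4(v=0); in:-
Tick 12: [PARSE:-, VALIDATE:-, TRANSFORM:P6(v=9,ok=T), EMIT:-] out:P5(v=0); in:-
Tick 13: [PARSE:-, VALIDATE:-, TRANSFORM:-, EMIT:P6(v=9,ok=T)] out:-; in:-
Tick 14: [PARSE:-, VALIDATE:-, TRANSFORM:-, EMIT:-] out:P6(v=9); in:-
P6: arrives tick 10, valid=True (id=6, id%3=0), emit tick 14, final value 9

Answer: 14 9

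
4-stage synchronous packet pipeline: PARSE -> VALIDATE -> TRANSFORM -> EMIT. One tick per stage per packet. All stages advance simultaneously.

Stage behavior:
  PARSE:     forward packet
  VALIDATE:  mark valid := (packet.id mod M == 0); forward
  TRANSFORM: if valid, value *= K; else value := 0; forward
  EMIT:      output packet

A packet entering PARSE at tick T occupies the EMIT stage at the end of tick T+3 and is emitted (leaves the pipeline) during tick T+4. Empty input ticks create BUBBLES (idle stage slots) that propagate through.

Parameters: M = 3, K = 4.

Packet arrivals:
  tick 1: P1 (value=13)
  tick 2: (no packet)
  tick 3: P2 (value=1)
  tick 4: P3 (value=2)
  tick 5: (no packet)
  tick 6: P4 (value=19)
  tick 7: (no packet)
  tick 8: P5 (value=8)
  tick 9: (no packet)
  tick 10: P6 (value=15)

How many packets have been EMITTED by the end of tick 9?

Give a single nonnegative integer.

Tick 1: [PARSE:P1(v=13,ok=F), VALIDATE:-, TRANSFORM:-, EMIT:-] out:-; in:P1
Tick 2: [PARSE:-, VALIDATE:P1(v=13,ok=F), TRANSFORM:-, EMIT:-] out:-; in:-
Tick 3: [PARSE:P2(v=1,ok=F), VALIDATE:-, TRANSFORM:P1(v=0,ok=F), EMIT:-] out:-; in:P2
Tick 4: [PARSE:P3(v=2,ok=F), VALIDATE:P2(v=1,ok=F), TRANSFORM:-, EMIT:P1(v=0,ok=F)] out:-; in:P3
Tick 5: [PARSE:-, VALIDATE:P3(v=2,ok=T), TRANSFORM:P2(v=0,ok=F), EMIT:-] out:P1(v=0); in:-
Tick 6: [PARSE:P4(v=19,ok=F), VALIDATE:-, TRANSFORM:P3(v=8,ok=T), EMIT:P2(v=0,ok=F)] out:-; in:P4
Tick 7: [PARSE:-, VALIDATE:P4(v=19,ok=F), TRANSFORM:-, EMIT:P3(v=8,ok=T)] out:P2(v=0); in:-
Tick 8: [PARSE:P5(v=8,ok=F), VALIDATE:-, TRANSFORM:P4(v=0,ok=F), EMIT:-] out:P3(v=8); in:P5
Tick 9: [PARSE:-, VALIDATE:P5(v=8,ok=F), TRANSFORM:-, EMIT:P4(v=0,ok=F)] out:-; in:-
Emitted by tick 9: ['P1', 'P2', 'P3']

Answer: 3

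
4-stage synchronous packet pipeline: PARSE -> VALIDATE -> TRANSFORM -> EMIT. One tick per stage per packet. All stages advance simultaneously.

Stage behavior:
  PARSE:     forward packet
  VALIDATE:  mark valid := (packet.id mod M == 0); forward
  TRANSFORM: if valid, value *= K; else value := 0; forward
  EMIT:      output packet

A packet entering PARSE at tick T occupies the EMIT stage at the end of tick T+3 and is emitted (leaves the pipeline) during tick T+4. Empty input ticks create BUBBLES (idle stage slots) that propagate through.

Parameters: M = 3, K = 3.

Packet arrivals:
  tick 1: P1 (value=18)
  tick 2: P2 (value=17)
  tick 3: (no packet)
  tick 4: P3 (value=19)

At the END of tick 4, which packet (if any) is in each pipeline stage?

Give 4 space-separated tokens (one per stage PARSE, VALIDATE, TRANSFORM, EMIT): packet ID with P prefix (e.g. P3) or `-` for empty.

Answer: P3 - P2 P1

Derivation:
Tick 1: [PARSE:P1(v=18,ok=F), VALIDATE:-, TRANSFORM:-, EMIT:-] out:-; in:P1
Tick 2: [PARSE:P2(v=17,ok=F), VALIDATE:P1(v=18,ok=F), TRANSFORM:-, EMIT:-] out:-; in:P2
Tick 3: [PARSE:-, VALIDATE:P2(v=17,ok=F), TRANSFORM:P1(v=0,ok=F), EMIT:-] out:-; in:-
Tick 4: [PARSE:P3(v=19,ok=F), VALIDATE:-, TRANSFORM:P2(v=0,ok=F), EMIT:P1(v=0,ok=F)] out:-; in:P3
At end of tick 4: ['P3', '-', 'P2', 'P1']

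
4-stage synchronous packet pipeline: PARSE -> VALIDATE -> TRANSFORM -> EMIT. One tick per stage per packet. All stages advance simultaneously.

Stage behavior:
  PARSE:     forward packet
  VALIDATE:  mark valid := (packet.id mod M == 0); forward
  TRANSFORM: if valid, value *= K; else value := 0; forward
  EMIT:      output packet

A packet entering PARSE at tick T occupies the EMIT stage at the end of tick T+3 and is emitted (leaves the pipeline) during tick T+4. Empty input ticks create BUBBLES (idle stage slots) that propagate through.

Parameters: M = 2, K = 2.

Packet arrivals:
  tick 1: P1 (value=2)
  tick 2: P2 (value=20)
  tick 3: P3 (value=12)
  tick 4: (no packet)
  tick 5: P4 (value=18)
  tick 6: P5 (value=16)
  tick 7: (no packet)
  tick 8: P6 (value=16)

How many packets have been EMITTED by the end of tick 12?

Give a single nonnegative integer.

Tick 1: [PARSE:P1(v=2,ok=F), VALIDATE:-, TRANSFORM:-, EMIT:-] out:-; in:P1
Tick 2: [PARSE:P2(v=20,ok=F), VALIDATE:P1(v=2,ok=F), TRANSFORM:-, EMIT:-] out:-; in:P2
Tick 3: [PARSE:P3(v=12,ok=F), VALIDATE:P2(v=20,ok=T), TRANSFORM:P1(v=0,ok=F), EMIT:-] out:-; in:P3
Tick 4: [PARSE:-, VALIDATE:P3(v=12,ok=F), TRANSFORM:P2(v=40,ok=T), EMIT:P1(v=0,ok=F)] out:-; in:-
Tick 5: [PARSE:P4(v=18,ok=F), VALIDATE:-, TRANSFORM:P3(v=0,ok=F), EMIT:P2(v=40,ok=T)] out:P1(v=0); in:P4
Tick 6: [PARSE:P5(v=16,ok=F), VALIDATE:P4(v=18,ok=T), TRANSFORM:-, EMIT:P3(v=0,ok=F)] out:P2(v=40); in:P5
Tick 7: [PARSE:-, VALIDATE:P5(v=16,ok=F), TRANSFORM:P4(v=36,ok=T), EMIT:-] out:P3(v=0); in:-
Tick 8: [PARSE:P6(v=16,ok=F), VALIDATE:-, TRANSFORM:P5(v=0,ok=F), EMIT:P4(v=36,ok=T)] out:-; in:P6
Tick 9: [PARSE:-, VALIDATE:P6(v=16,ok=T), TRANSFORM:-, EMIT:P5(v=0,ok=F)] out:P4(v=36); in:-
Tick 10: [PARSE:-, VALIDATE:-, TRANSFORM:P6(v=32,ok=T), EMIT:-] out:P5(v=0); in:-
Tick 11: [PARSE:-, VALIDATE:-, TRANSFORM:-, EMIT:P6(v=32,ok=T)] out:-; in:-
Tick 12: [PARSE:-, VALIDATE:-, TRANSFORM:-, EMIT:-] out:P6(v=32); in:-
Emitted by tick 12: ['P1', 'P2', 'P3', 'P4', 'P5', 'P6']

Answer: 6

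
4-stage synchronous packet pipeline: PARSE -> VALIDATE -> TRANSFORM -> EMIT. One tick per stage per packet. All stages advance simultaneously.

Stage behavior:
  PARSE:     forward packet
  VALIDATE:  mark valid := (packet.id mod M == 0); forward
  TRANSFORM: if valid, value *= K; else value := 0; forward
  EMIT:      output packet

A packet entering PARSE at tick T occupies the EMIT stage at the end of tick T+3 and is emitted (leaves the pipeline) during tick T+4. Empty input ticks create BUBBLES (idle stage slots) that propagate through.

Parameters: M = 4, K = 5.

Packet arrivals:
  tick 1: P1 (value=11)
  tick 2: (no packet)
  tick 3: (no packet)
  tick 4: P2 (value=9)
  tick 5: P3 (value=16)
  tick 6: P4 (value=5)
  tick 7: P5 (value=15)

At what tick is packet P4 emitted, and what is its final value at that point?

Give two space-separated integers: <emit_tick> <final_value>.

Answer: 10 25

Derivation:
Tick 1: [PARSE:P1(v=11,ok=F), VALIDATE:-, TRANSFORM:-, EMIT:-] out:-; in:P1
Tick 2: [PARSE:-, VALIDATE:P1(v=11,ok=F), TRANSFORM:-, EMIT:-] out:-; in:-
Tick 3: [PARSE:-, VALIDATE:-, TRANSFORM:P1(v=0,ok=F), EMIT:-] out:-; in:-
Tick 4: [PARSE:P2(v=9,ok=F), VALIDATE:-, TRANSFORM:-, EMIT:P1(v=0,ok=F)] out:-; in:P2
Tick 5: [PARSE:P3(v=16,ok=F), VALIDATE:P2(v=9,ok=F), TRANSFORM:-, EMIT:-] out:P1(v=0); in:P3
Tick 6: [PARSE:P4(v=5,ok=F), VALIDATE:P3(v=16,ok=F), TRANSFORM:P2(v=0,ok=F), EMIT:-] out:-; in:P4
Tick 7: [PARSE:P5(v=15,ok=F), VALIDATE:P4(v=5,ok=T), TRANSFORM:P3(v=0,ok=F), EMIT:P2(v=0,ok=F)] out:-; in:P5
Tick 8: [PARSE:-, VALIDATE:P5(v=15,ok=F), TRANSFORM:P4(v=25,ok=T), EMIT:P3(v=0,ok=F)] out:P2(v=0); in:-
Tick 9: [PARSE:-, VALIDATE:-, TRANSFORM:P5(v=0,ok=F), EMIT:P4(v=25,ok=T)] out:P3(v=0); in:-
Tick 10: [PARSE:-, VALIDATE:-, TRANSFORM:-, EMIT:P5(v=0,ok=F)] out:P4(v=25); in:-
Tick 11: [PARSE:-, VALIDATE:-, TRANSFORM:-, EMIT:-] out:P5(v=0); in:-
P4: arrives tick 6, valid=True (id=4, id%4=0), emit tick 10, final value 25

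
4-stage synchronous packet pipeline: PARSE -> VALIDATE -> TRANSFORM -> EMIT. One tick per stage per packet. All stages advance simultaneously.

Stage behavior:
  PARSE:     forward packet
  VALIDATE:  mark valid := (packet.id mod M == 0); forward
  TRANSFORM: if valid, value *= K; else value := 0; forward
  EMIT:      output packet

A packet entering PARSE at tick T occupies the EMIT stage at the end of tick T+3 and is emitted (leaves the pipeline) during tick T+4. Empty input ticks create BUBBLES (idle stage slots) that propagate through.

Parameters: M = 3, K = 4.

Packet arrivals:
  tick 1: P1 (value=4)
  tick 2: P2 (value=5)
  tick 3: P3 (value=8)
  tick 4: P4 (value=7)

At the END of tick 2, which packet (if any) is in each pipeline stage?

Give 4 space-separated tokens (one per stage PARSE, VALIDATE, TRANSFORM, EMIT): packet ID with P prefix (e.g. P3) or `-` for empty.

Answer: P2 P1 - -

Derivation:
Tick 1: [PARSE:P1(v=4,ok=F), VALIDATE:-, TRANSFORM:-, EMIT:-] out:-; in:P1
Tick 2: [PARSE:P2(v=5,ok=F), VALIDATE:P1(v=4,ok=F), TRANSFORM:-, EMIT:-] out:-; in:P2
At end of tick 2: ['P2', 'P1', '-', '-']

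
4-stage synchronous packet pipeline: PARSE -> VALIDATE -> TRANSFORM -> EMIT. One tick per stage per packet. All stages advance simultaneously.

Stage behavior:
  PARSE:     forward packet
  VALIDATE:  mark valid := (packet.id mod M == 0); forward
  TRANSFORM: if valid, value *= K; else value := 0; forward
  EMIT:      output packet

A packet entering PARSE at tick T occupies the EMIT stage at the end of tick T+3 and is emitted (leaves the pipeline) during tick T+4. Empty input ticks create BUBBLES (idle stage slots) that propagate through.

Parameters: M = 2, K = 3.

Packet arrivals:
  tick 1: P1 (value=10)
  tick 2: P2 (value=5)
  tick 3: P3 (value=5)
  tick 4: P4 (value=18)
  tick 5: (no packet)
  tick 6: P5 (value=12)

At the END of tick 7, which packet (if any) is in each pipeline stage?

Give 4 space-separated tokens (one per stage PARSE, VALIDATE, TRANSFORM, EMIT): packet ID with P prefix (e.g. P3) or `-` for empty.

Tick 1: [PARSE:P1(v=10,ok=F), VALIDATE:-, TRANSFORM:-, EMIT:-] out:-; in:P1
Tick 2: [PARSE:P2(v=5,ok=F), VALIDATE:P1(v=10,ok=F), TRANSFORM:-, EMIT:-] out:-; in:P2
Tick 3: [PARSE:P3(v=5,ok=F), VALIDATE:P2(v=5,ok=T), TRANSFORM:P1(v=0,ok=F), EMIT:-] out:-; in:P3
Tick 4: [PARSE:P4(v=18,ok=F), VALIDATE:P3(v=5,ok=F), TRANSFORM:P2(v=15,ok=T), EMIT:P1(v=0,ok=F)] out:-; in:P4
Tick 5: [PARSE:-, VALIDATE:P4(v=18,ok=T), TRANSFORM:P3(v=0,ok=F), EMIT:P2(v=15,ok=T)] out:P1(v=0); in:-
Tick 6: [PARSE:P5(v=12,ok=F), VALIDATE:-, TRANSFORM:P4(v=54,ok=T), EMIT:P3(v=0,ok=F)] out:P2(v=15); in:P5
Tick 7: [PARSE:-, VALIDATE:P5(v=12,ok=F), TRANSFORM:-, EMIT:P4(v=54,ok=T)] out:P3(v=0); in:-
At end of tick 7: ['-', 'P5', '-', 'P4']

Answer: - P5 - P4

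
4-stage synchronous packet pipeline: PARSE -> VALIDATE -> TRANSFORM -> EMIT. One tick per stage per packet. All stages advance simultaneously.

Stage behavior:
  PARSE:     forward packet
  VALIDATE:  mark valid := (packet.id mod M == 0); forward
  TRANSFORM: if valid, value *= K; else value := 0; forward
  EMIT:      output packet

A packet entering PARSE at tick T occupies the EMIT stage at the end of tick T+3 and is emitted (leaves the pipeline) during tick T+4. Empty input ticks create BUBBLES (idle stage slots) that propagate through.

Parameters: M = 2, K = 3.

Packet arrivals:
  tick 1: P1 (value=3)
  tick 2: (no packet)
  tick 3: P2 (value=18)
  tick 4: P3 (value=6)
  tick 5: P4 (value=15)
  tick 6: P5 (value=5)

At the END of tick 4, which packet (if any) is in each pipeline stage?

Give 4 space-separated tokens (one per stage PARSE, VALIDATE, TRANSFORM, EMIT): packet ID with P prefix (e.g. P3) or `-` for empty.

Answer: P3 P2 - P1

Derivation:
Tick 1: [PARSE:P1(v=3,ok=F), VALIDATE:-, TRANSFORM:-, EMIT:-] out:-; in:P1
Tick 2: [PARSE:-, VALIDATE:P1(v=3,ok=F), TRANSFORM:-, EMIT:-] out:-; in:-
Tick 3: [PARSE:P2(v=18,ok=F), VALIDATE:-, TRANSFORM:P1(v=0,ok=F), EMIT:-] out:-; in:P2
Tick 4: [PARSE:P3(v=6,ok=F), VALIDATE:P2(v=18,ok=T), TRANSFORM:-, EMIT:P1(v=0,ok=F)] out:-; in:P3
At end of tick 4: ['P3', 'P2', '-', 'P1']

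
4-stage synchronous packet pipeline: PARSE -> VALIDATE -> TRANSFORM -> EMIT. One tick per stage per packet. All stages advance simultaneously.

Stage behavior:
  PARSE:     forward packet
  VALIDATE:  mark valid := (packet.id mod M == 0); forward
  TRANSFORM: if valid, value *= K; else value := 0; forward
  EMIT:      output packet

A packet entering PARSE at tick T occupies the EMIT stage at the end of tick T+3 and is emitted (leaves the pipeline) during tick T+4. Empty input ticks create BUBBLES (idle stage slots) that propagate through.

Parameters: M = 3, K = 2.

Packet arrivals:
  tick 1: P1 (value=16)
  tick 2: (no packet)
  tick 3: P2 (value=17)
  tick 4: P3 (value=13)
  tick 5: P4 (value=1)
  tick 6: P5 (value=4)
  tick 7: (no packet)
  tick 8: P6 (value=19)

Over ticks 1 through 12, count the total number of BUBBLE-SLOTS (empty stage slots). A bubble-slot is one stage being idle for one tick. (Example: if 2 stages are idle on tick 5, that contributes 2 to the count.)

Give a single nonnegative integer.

Tick 1: [PARSE:P1(v=16,ok=F), VALIDATE:-, TRANSFORM:-, EMIT:-] out:-; bubbles=3
Tick 2: [PARSE:-, VALIDATE:P1(v=16,ok=F), TRANSFORM:-, EMIT:-] out:-; bubbles=3
Tick 3: [PARSE:P2(v=17,ok=F), VALIDATE:-, TRANSFORM:P1(v=0,ok=F), EMIT:-] out:-; bubbles=2
Tick 4: [PARSE:P3(v=13,ok=F), VALIDATE:P2(v=17,ok=F), TRANSFORM:-, EMIT:P1(v=0,ok=F)] out:-; bubbles=1
Tick 5: [PARSE:P4(v=1,ok=F), VALIDATE:P3(v=13,ok=T), TRANSFORM:P2(v=0,ok=F), EMIT:-] out:P1(v=0); bubbles=1
Tick 6: [PARSE:P5(v=4,ok=F), VALIDATE:P4(v=1,ok=F), TRANSFORM:P3(v=26,ok=T), EMIT:P2(v=0,ok=F)] out:-; bubbles=0
Tick 7: [PARSE:-, VALIDATE:P5(v=4,ok=F), TRANSFORM:P4(v=0,ok=F), EMIT:P3(v=26,ok=T)] out:P2(v=0); bubbles=1
Tick 8: [PARSE:P6(v=19,ok=F), VALIDATE:-, TRANSFORM:P5(v=0,ok=F), EMIT:P4(v=0,ok=F)] out:P3(v=26); bubbles=1
Tick 9: [PARSE:-, VALIDATE:P6(v=19,ok=T), TRANSFORM:-, EMIT:P5(v=0,ok=F)] out:P4(v=0); bubbles=2
Tick 10: [PARSE:-, VALIDATE:-, TRANSFORM:P6(v=38,ok=T), EMIT:-] out:P5(v=0); bubbles=3
Tick 11: [PARSE:-, VALIDATE:-, TRANSFORM:-, EMIT:P6(v=38,ok=T)] out:-; bubbles=3
Tick 12: [PARSE:-, VALIDATE:-, TRANSFORM:-, EMIT:-] out:P6(v=38); bubbles=4
Total bubble-slots: 24

Answer: 24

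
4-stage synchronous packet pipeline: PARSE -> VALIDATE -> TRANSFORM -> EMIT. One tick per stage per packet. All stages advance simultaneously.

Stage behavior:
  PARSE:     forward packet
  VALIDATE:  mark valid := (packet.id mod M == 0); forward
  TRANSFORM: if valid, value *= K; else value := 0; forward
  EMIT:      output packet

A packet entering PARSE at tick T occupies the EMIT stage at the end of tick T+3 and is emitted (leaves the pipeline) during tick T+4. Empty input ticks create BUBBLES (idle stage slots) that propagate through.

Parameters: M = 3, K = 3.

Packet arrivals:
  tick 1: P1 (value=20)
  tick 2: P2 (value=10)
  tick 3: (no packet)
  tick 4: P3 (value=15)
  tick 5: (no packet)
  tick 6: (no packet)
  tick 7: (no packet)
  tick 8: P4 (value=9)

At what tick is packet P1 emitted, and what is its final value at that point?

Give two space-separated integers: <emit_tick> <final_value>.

Tick 1: [PARSE:P1(v=20,ok=F), VALIDATE:-, TRANSFORM:-, EMIT:-] out:-; in:P1
Tick 2: [PARSE:P2(v=10,ok=F), VALIDATE:P1(v=20,ok=F), TRANSFORM:-, EMIT:-] out:-; in:P2
Tick 3: [PARSE:-, VALIDATE:P2(v=10,ok=F), TRANSFORM:P1(v=0,ok=F), EMIT:-] out:-; in:-
Tick 4: [PARSE:P3(v=15,ok=F), VALIDATE:-, TRANSFORM:P2(v=0,ok=F), EMIT:P1(v=0,ok=F)] out:-; in:P3
Tick 5: [PARSE:-, VALIDATE:P3(v=15,ok=T), TRANSFORM:-, EMIT:P2(v=0,ok=F)] out:P1(v=0); in:-
Tick 6: [PARSE:-, VALIDATE:-, TRANSFORM:P3(v=45,ok=T), EMIT:-] out:P2(v=0); in:-
Tick 7: [PARSE:-, VALIDATE:-, TRANSFORM:-, EMIT:P3(v=45,ok=T)] out:-; in:-
Tick 8: [PARSE:P4(v=9,ok=F), VALIDATE:-, TRANSFORM:-, EMIT:-] out:P3(v=45); in:P4
Tick 9: [PARSE:-, VALIDATE:P4(v=9,ok=F), TRANSFORM:-, EMIT:-] out:-; in:-
Tick 10: [PARSE:-, VALIDATE:-, TRANSFORM:P4(v=0,ok=F), EMIT:-] out:-; in:-
Tick 11: [PARSE:-, VALIDATE:-, TRANSFORM:-, EMIT:P4(v=0,ok=F)] out:-; in:-
Tick 12: [PARSE:-, VALIDATE:-, TRANSFORM:-, EMIT:-] out:P4(v=0); in:-
P1: arrives tick 1, valid=False (id=1, id%3=1), emit tick 5, final value 0

Answer: 5 0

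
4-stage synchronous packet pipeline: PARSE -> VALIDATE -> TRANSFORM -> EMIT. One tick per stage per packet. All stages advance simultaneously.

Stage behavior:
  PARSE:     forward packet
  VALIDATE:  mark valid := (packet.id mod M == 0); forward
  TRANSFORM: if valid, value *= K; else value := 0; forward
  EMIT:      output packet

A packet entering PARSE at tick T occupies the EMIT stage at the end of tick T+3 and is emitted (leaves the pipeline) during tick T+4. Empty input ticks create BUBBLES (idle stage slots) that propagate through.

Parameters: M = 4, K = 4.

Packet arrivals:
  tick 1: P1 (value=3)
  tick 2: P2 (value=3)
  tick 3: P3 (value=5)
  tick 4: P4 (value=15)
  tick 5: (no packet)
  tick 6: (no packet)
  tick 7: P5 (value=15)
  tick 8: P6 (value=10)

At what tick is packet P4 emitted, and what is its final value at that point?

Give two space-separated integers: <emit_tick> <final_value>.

Answer: 8 60

Derivation:
Tick 1: [PARSE:P1(v=3,ok=F), VALIDATE:-, TRANSFORM:-, EMIT:-] out:-; in:P1
Tick 2: [PARSE:P2(v=3,ok=F), VALIDATE:P1(v=3,ok=F), TRANSFORM:-, EMIT:-] out:-; in:P2
Tick 3: [PARSE:P3(v=5,ok=F), VALIDATE:P2(v=3,ok=F), TRANSFORM:P1(v=0,ok=F), EMIT:-] out:-; in:P3
Tick 4: [PARSE:P4(v=15,ok=F), VALIDATE:P3(v=5,ok=F), TRANSFORM:P2(v=0,ok=F), EMIT:P1(v=0,ok=F)] out:-; in:P4
Tick 5: [PARSE:-, VALIDATE:P4(v=15,ok=T), TRANSFORM:P3(v=0,ok=F), EMIT:P2(v=0,ok=F)] out:P1(v=0); in:-
Tick 6: [PARSE:-, VALIDATE:-, TRANSFORM:P4(v=60,ok=T), EMIT:P3(v=0,ok=F)] out:P2(v=0); in:-
Tick 7: [PARSE:P5(v=15,ok=F), VALIDATE:-, TRANSFORM:-, EMIT:P4(v=60,ok=T)] out:P3(v=0); in:P5
Tick 8: [PARSE:P6(v=10,ok=F), VALIDATE:P5(v=15,ok=F), TRANSFORM:-, EMIT:-] out:P4(v=60); in:P6
Tick 9: [PARSE:-, VALIDATE:P6(v=10,ok=F), TRANSFORM:P5(v=0,ok=F), EMIT:-] out:-; in:-
Tick 10: [PARSE:-, VALIDATE:-, TRANSFORM:P6(v=0,ok=F), EMIT:P5(v=0,ok=F)] out:-; in:-
Tick 11: [PARSE:-, VALIDATE:-, TRANSFORM:-, EMIT:P6(v=0,ok=F)] out:P5(v=0); in:-
Tick 12: [PARSE:-, VALIDATE:-, TRANSFORM:-, EMIT:-] out:P6(v=0); in:-
P4: arrives tick 4, valid=True (id=4, id%4=0), emit tick 8, final value 60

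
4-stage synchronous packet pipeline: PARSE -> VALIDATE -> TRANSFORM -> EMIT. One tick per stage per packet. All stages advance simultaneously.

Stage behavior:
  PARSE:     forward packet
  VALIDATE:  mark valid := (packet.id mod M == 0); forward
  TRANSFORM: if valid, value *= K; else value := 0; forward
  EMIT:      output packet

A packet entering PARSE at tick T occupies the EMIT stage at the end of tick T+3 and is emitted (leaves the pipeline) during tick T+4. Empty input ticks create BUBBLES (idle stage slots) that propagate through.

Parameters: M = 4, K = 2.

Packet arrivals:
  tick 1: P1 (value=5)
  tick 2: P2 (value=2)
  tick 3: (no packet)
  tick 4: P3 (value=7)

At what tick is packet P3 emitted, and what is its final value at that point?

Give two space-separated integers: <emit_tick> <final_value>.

Tick 1: [PARSE:P1(v=5,ok=F), VALIDATE:-, TRANSFORM:-, EMIT:-] out:-; in:P1
Tick 2: [PARSE:P2(v=2,ok=F), VALIDATE:P1(v=5,ok=F), TRANSFORM:-, EMIT:-] out:-; in:P2
Tick 3: [PARSE:-, VALIDATE:P2(v=2,ok=F), TRANSFORM:P1(v=0,ok=F), EMIT:-] out:-; in:-
Tick 4: [PARSE:P3(v=7,ok=F), VALIDATE:-, TRANSFORM:P2(v=0,ok=F), EMIT:P1(v=0,ok=F)] out:-; in:P3
Tick 5: [PARSE:-, VALIDATE:P3(v=7,ok=F), TRANSFORM:-, EMIT:P2(v=0,ok=F)] out:P1(v=0); in:-
Tick 6: [PARSE:-, VALIDATE:-, TRANSFORM:P3(v=0,ok=F), EMIT:-] out:P2(v=0); in:-
Tick 7: [PARSE:-, VALIDATE:-, TRANSFORM:-, EMIT:P3(v=0,ok=F)] out:-; in:-
Tick 8: [PARSE:-, VALIDATE:-, TRANSFORM:-, EMIT:-] out:P3(v=0); in:-
P3: arrives tick 4, valid=False (id=3, id%4=3), emit tick 8, final value 0

Answer: 8 0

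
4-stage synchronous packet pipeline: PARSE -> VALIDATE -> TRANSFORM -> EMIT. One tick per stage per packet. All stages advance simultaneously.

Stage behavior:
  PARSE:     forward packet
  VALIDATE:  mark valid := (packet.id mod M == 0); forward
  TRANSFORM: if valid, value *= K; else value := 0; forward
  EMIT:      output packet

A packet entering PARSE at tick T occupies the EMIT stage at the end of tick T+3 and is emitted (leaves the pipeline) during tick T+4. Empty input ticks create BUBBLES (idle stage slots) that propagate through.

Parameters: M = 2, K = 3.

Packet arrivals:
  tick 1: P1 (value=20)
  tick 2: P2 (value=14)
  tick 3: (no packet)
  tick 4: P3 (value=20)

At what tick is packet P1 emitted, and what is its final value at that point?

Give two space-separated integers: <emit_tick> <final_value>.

Answer: 5 0

Derivation:
Tick 1: [PARSE:P1(v=20,ok=F), VALIDATE:-, TRANSFORM:-, EMIT:-] out:-; in:P1
Tick 2: [PARSE:P2(v=14,ok=F), VALIDATE:P1(v=20,ok=F), TRANSFORM:-, EMIT:-] out:-; in:P2
Tick 3: [PARSE:-, VALIDATE:P2(v=14,ok=T), TRANSFORM:P1(v=0,ok=F), EMIT:-] out:-; in:-
Tick 4: [PARSE:P3(v=20,ok=F), VALIDATE:-, TRANSFORM:P2(v=42,ok=T), EMIT:P1(v=0,ok=F)] out:-; in:P3
Tick 5: [PARSE:-, VALIDATE:P3(v=20,ok=F), TRANSFORM:-, EMIT:P2(v=42,ok=T)] out:P1(v=0); in:-
Tick 6: [PARSE:-, VALIDATE:-, TRANSFORM:P3(v=0,ok=F), EMIT:-] out:P2(v=42); in:-
Tick 7: [PARSE:-, VALIDATE:-, TRANSFORM:-, EMIT:P3(v=0,ok=F)] out:-; in:-
Tick 8: [PARSE:-, VALIDATE:-, TRANSFORM:-, EMIT:-] out:P3(v=0); in:-
P1: arrives tick 1, valid=False (id=1, id%2=1), emit tick 5, final value 0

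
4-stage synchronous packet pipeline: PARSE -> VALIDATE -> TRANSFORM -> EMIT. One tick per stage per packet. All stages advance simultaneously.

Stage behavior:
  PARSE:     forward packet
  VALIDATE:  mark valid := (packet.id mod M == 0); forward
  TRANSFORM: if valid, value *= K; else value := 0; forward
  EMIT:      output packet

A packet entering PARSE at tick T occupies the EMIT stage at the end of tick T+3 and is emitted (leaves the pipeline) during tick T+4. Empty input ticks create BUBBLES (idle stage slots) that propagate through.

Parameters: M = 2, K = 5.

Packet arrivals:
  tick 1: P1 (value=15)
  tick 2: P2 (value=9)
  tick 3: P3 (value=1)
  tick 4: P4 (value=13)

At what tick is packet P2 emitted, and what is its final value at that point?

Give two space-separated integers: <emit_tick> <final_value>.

Answer: 6 45

Derivation:
Tick 1: [PARSE:P1(v=15,ok=F), VALIDATE:-, TRANSFORM:-, EMIT:-] out:-; in:P1
Tick 2: [PARSE:P2(v=9,ok=F), VALIDATE:P1(v=15,ok=F), TRANSFORM:-, EMIT:-] out:-; in:P2
Tick 3: [PARSE:P3(v=1,ok=F), VALIDATE:P2(v=9,ok=T), TRANSFORM:P1(v=0,ok=F), EMIT:-] out:-; in:P3
Tick 4: [PARSE:P4(v=13,ok=F), VALIDATE:P3(v=1,ok=F), TRANSFORM:P2(v=45,ok=T), EMIT:P1(v=0,ok=F)] out:-; in:P4
Tick 5: [PARSE:-, VALIDATE:P4(v=13,ok=T), TRANSFORM:P3(v=0,ok=F), EMIT:P2(v=45,ok=T)] out:P1(v=0); in:-
Tick 6: [PARSE:-, VALIDATE:-, TRANSFORM:P4(v=65,ok=T), EMIT:P3(v=0,ok=F)] out:P2(v=45); in:-
Tick 7: [PARSE:-, VALIDATE:-, TRANSFORM:-, EMIT:P4(v=65,ok=T)] out:P3(v=0); in:-
Tick 8: [PARSE:-, VALIDATE:-, TRANSFORM:-, EMIT:-] out:P4(v=65); in:-
P2: arrives tick 2, valid=True (id=2, id%2=0), emit tick 6, final value 45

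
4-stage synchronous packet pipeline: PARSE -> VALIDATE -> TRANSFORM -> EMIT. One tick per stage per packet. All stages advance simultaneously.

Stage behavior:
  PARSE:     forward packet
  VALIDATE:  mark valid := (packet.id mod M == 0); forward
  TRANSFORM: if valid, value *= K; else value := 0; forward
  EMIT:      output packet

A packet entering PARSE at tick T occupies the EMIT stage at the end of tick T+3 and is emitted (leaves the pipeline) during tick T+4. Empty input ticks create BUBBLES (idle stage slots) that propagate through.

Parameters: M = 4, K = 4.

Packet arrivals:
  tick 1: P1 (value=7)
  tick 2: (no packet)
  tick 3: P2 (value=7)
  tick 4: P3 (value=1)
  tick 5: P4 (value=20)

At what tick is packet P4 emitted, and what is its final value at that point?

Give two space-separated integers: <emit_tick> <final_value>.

Tick 1: [PARSE:P1(v=7,ok=F), VALIDATE:-, TRANSFORM:-, EMIT:-] out:-; in:P1
Tick 2: [PARSE:-, VALIDATE:P1(v=7,ok=F), TRANSFORM:-, EMIT:-] out:-; in:-
Tick 3: [PARSE:P2(v=7,ok=F), VALIDATE:-, TRANSFORM:P1(v=0,ok=F), EMIT:-] out:-; in:P2
Tick 4: [PARSE:P3(v=1,ok=F), VALIDATE:P2(v=7,ok=F), TRANSFORM:-, EMIT:P1(v=0,ok=F)] out:-; in:P3
Tick 5: [PARSE:P4(v=20,ok=F), VALIDATE:P3(v=1,ok=F), TRANSFORM:P2(v=0,ok=F), EMIT:-] out:P1(v=0); in:P4
Tick 6: [PARSE:-, VALIDATE:P4(v=20,ok=T), TRANSFORM:P3(v=0,ok=F), EMIT:P2(v=0,ok=F)] out:-; in:-
Tick 7: [PARSE:-, VALIDATE:-, TRANSFORM:P4(v=80,ok=T), EMIT:P3(v=0,ok=F)] out:P2(v=0); in:-
Tick 8: [PARSE:-, VALIDATE:-, TRANSFORM:-, EMIT:P4(v=80,ok=T)] out:P3(v=0); in:-
Tick 9: [PARSE:-, VALIDATE:-, TRANSFORM:-, EMIT:-] out:P4(v=80); in:-
P4: arrives tick 5, valid=True (id=4, id%4=0), emit tick 9, final value 80

Answer: 9 80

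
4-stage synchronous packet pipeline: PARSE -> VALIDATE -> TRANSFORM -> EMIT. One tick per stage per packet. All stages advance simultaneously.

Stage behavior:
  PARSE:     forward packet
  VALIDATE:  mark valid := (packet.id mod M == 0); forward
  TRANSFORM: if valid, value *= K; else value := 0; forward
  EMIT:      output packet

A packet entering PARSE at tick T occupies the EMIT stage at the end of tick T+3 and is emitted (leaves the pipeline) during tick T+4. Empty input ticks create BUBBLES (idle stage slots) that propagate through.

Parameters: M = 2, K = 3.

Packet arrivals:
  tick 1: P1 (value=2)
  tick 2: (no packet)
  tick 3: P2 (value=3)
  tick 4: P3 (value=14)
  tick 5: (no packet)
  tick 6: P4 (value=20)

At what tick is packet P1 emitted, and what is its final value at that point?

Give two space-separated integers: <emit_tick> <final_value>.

Tick 1: [PARSE:P1(v=2,ok=F), VALIDATE:-, TRANSFORM:-, EMIT:-] out:-; in:P1
Tick 2: [PARSE:-, VALIDATE:P1(v=2,ok=F), TRANSFORM:-, EMIT:-] out:-; in:-
Tick 3: [PARSE:P2(v=3,ok=F), VALIDATE:-, TRANSFORM:P1(v=0,ok=F), EMIT:-] out:-; in:P2
Tick 4: [PARSE:P3(v=14,ok=F), VALIDATE:P2(v=3,ok=T), TRANSFORM:-, EMIT:P1(v=0,ok=F)] out:-; in:P3
Tick 5: [PARSE:-, VALIDATE:P3(v=14,ok=F), TRANSFORM:P2(v=9,ok=T), EMIT:-] out:P1(v=0); in:-
Tick 6: [PARSE:P4(v=20,ok=F), VALIDATE:-, TRANSFORM:P3(v=0,ok=F), EMIT:P2(v=9,ok=T)] out:-; in:P4
Tick 7: [PARSE:-, VALIDATE:P4(v=20,ok=T), TRANSFORM:-, EMIT:P3(v=0,ok=F)] out:P2(v=9); in:-
Tick 8: [PARSE:-, VALIDATE:-, TRANSFORM:P4(v=60,ok=T), EMIT:-] out:P3(v=0); in:-
Tick 9: [PARSE:-, VALIDATE:-, TRANSFORM:-, EMIT:P4(v=60,ok=T)] out:-; in:-
Tick 10: [PARSE:-, VALIDATE:-, TRANSFORM:-, EMIT:-] out:P4(v=60); in:-
P1: arrives tick 1, valid=False (id=1, id%2=1), emit tick 5, final value 0

Answer: 5 0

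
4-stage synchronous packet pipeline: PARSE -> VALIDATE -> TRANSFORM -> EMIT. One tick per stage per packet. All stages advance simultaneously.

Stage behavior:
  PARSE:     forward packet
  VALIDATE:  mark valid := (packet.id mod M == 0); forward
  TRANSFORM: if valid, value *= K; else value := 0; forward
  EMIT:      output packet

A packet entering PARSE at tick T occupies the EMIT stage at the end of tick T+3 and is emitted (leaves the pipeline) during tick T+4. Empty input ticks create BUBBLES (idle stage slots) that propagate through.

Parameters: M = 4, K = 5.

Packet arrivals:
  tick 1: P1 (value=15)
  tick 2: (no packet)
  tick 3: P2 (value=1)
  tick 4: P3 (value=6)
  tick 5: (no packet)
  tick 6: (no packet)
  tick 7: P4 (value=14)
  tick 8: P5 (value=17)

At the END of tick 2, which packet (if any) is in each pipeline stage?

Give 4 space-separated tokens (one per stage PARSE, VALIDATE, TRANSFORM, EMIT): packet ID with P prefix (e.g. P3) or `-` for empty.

Tick 1: [PARSE:P1(v=15,ok=F), VALIDATE:-, TRANSFORM:-, EMIT:-] out:-; in:P1
Tick 2: [PARSE:-, VALIDATE:P1(v=15,ok=F), TRANSFORM:-, EMIT:-] out:-; in:-
At end of tick 2: ['-', 'P1', '-', '-']

Answer: - P1 - -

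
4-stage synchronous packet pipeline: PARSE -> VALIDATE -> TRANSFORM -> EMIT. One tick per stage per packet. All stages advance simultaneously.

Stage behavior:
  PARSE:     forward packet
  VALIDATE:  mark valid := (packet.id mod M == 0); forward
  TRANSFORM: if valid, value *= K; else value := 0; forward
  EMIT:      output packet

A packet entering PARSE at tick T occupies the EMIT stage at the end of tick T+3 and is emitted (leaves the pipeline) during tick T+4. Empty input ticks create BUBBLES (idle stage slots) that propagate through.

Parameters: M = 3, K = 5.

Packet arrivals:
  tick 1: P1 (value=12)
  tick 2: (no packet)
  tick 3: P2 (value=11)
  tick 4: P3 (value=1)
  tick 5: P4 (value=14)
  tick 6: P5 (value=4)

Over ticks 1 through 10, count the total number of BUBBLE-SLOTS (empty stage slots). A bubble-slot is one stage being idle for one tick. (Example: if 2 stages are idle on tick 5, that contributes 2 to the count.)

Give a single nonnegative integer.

Answer: 20

Derivation:
Tick 1: [PARSE:P1(v=12,ok=F), VALIDATE:-, TRANSFORM:-, EMIT:-] out:-; bubbles=3
Tick 2: [PARSE:-, VALIDATE:P1(v=12,ok=F), TRANSFORM:-, EMIT:-] out:-; bubbles=3
Tick 3: [PARSE:P2(v=11,ok=F), VALIDATE:-, TRANSFORM:P1(v=0,ok=F), EMIT:-] out:-; bubbles=2
Tick 4: [PARSE:P3(v=1,ok=F), VALIDATE:P2(v=11,ok=F), TRANSFORM:-, EMIT:P1(v=0,ok=F)] out:-; bubbles=1
Tick 5: [PARSE:P4(v=14,ok=F), VALIDATE:P3(v=1,ok=T), TRANSFORM:P2(v=0,ok=F), EMIT:-] out:P1(v=0); bubbles=1
Tick 6: [PARSE:P5(v=4,ok=F), VALIDATE:P4(v=14,ok=F), TRANSFORM:P3(v=5,ok=T), EMIT:P2(v=0,ok=F)] out:-; bubbles=0
Tick 7: [PARSE:-, VALIDATE:P5(v=4,ok=F), TRANSFORM:P4(v=0,ok=F), EMIT:P3(v=5,ok=T)] out:P2(v=0); bubbles=1
Tick 8: [PARSE:-, VALIDATE:-, TRANSFORM:P5(v=0,ok=F), EMIT:P4(v=0,ok=F)] out:P3(v=5); bubbles=2
Tick 9: [PARSE:-, VALIDATE:-, TRANSFORM:-, EMIT:P5(v=0,ok=F)] out:P4(v=0); bubbles=3
Tick 10: [PARSE:-, VALIDATE:-, TRANSFORM:-, EMIT:-] out:P5(v=0); bubbles=4
Total bubble-slots: 20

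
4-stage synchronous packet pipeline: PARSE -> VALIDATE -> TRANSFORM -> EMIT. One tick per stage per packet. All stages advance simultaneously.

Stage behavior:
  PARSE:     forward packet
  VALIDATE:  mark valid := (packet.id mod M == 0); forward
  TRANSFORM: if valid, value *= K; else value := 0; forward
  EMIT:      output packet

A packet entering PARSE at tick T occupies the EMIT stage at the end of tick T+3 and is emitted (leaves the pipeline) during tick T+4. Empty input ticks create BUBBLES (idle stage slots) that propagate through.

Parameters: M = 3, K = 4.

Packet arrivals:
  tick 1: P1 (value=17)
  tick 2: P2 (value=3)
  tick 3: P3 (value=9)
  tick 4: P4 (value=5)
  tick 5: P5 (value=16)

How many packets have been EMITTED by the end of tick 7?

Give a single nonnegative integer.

Answer: 3

Derivation:
Tick 1: [PARSE:P1(v=17,ok=F), VALIDATE:-, TRANSFORM:-, EMIT:-] out:-; in:P1
Tick 2: [PARSE:P2(v=3,ok=F), VALIDATE:P1(v=17,ok=F), TRANSFORM:-, EMIT:-] out:-; in:P2
Tick 3: [PARSE:P3(v=9,ok=F), VALIDATE:P2(v=3,ok=F), TRANSFORM:P1(v=0,ok=F), EMIT:-] out:-; in:P3
Tick 4: [PARSE:P4(v=5,ok=F), VALIDATE:P3(v=9,ok=T), TRANSFORM:P2(v=0,ok=F), EMIT:P1(v=0,ok=F)] out:-; in:P4
Tick 5: [PARSE:P5(v=16,ok=F), VALIDATE:P4(v=5,ok=F), TRANSFORM:P3(v=36,ok=T), EMIT:P2(v=0,ok=F)] out:P1(v=0); in:P5
Tick 6: [PARSE:-, VALIDATE:P5(v=16,ok=F), TRANSFORM:P4(v=0,ok=F), EMIT:P3(v=36,ok=T)] out:P2(v=0); in:-
Tick 7: [PARSE:-, VALIDATE:-, TRANSFORM:P5(v=0,ok=F), EMIT:P4(v=0,ok=F)] out:P3(v=36); in:-
Emitted by tick 7: ['P1', 'P2', 'P3']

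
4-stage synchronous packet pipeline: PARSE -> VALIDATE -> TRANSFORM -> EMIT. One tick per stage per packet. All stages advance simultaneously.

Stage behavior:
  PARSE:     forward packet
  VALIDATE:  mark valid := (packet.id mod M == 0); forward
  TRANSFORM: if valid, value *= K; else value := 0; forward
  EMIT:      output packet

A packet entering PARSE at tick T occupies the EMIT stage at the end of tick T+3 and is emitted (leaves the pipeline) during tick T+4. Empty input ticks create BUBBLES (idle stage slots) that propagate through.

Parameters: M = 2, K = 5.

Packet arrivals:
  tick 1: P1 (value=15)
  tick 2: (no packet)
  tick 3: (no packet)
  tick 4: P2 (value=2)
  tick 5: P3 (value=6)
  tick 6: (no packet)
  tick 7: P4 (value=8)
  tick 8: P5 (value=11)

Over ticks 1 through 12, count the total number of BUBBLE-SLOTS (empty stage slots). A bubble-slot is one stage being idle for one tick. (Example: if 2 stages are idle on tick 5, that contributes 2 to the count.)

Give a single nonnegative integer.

Tick 1: [PARSE:P1(v=15,ok=F), VALIDATE:-, TRANSFORM:-, EMIT:-] out:-; bubbles=3
Tick 2: [PARSE:-, VALIDATE:P1(v=15,ok=F), TRANSFORM:-, EMIT:-] out:-; bubbles=3
Tick 3: [PARSE:-, VALIDATE:-, TRANSFORM:P1(v=0,ok=F), EMIT:-] out:-; bubbles=3
Tick 4: [PARSE:P2(v=2,ok=F), VALIDATE:-, TRANSFORM:-, EMIT:P1(v=0,ok=F)] out:-; bubbles=2
Tick 5: [PARSE:P3(v=6,ok=F), VALIDATE:P2(v=2,ok=T), TRANSFORM:-, EMIT:-] out:P1(v=0); bubbles=2
Tick 6: [PARSE:-, VALIDATE:P3(v=6,ok=F), TRANSFORM:P2(v=10,ok=T), EMIT:-] out:-; bubbles=2
Tick 7: [PARSE:P4(v=8,ok=F), VALIDATE:-, TRANSFORM:P3(v=0,ok=F), EMIT:P2(v=10,ok=T)] out:-; bubbles=1
Tick 8: [PARSE:P5(v=11,ok=F), VALIDATE:P4(v=8,ok=T), TRANSFORM:-, EMIT:P3(v=0,ok=F)] out:P2(v=10); bubbles=1
Tick 9: [PARSE:-, VALIDATE:P5(v=11,ok=F), TRANSFORM:P4(v=40,ok=T), EMIT:-] out:P3(v=0); bubbles=2
Tick 10: [PARSE:-, VALIDATE:-, TRANSFORM:P5(v=0,ok=F), EMIT:P4(v=40,ok=T)] out:-; bubbles=2
Tick 11: [PARSE:-, VALIDATE:-, TRANSFORM:-, EMIT:P5(v=0,ok=F)] out:P4(v=40); bubbles=3
Tick 12: [PARSE:-, VALIDATE:-, TRANSFORM:-, EMIT:-] out:P5(v=0); bubbles=4
Total bubble-slots: 28

Answer: 28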